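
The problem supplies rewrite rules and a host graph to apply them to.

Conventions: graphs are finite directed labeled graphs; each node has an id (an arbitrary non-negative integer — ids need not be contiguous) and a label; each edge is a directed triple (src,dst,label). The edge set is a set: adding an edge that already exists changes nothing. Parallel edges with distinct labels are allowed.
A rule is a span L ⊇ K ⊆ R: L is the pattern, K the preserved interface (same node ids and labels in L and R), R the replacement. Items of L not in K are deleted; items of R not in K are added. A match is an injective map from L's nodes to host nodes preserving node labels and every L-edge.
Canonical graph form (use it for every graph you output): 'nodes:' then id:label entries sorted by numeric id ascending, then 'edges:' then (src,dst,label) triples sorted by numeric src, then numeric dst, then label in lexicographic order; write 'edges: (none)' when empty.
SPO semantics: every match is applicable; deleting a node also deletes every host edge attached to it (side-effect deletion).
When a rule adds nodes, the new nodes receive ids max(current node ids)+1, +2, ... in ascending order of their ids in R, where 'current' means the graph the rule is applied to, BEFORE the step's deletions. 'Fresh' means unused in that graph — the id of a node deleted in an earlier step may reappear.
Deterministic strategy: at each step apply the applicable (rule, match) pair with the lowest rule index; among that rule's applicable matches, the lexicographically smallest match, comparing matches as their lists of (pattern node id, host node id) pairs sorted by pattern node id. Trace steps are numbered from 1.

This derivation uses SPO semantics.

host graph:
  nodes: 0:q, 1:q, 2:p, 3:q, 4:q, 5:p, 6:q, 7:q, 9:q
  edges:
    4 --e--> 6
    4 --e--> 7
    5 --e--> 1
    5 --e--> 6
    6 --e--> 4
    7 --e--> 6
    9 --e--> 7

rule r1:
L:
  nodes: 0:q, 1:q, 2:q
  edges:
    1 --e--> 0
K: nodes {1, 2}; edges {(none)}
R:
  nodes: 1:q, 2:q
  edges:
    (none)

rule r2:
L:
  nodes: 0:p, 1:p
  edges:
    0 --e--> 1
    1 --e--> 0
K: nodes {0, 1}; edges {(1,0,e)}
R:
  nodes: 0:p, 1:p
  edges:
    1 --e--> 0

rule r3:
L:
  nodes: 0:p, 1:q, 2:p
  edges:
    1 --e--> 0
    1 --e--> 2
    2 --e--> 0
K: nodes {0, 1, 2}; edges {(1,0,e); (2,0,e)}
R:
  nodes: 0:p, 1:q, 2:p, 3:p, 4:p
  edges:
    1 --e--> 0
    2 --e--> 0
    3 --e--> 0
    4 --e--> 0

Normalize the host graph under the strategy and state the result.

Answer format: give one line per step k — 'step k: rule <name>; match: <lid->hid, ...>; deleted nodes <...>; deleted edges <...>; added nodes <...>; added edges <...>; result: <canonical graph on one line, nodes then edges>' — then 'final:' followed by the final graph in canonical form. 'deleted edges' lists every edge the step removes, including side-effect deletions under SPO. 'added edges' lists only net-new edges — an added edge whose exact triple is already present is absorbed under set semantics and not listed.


step 1: rule r1; match: 0->4, 1->6, 2->0; deleted nodes 4; deleted edges (4,6,e); (4,7,e); (6,4,e); added nodes (none); added edges (none); result: nodes: 0:q, 1:q, 2:p, 3:q, 5:p, 6:q, 7:q, 9:q edges: (5,1,e); (5,6,e); (7,6,e); (9,7,e)
step 2: rule r1; match: 0->6, 1->7, 2->0; deleted nodes 6; deleted edges (5,6,e); (7,6,e); added nodes (none); added edges (none); result: nodes: 0:q, 1:q, 2:p, 3:q, 5:p, 7:q, 9:q edges: (5,1,e); (9,7,e)
step 3: rule r1; match: 0->7, 1->9, 2->0; deleted nodes 7; deleted edges (9,7,e); added nodes (none); added edges (none); result: nodes: 0:q, 1:q, 2:p, 3:q, 5:p, 9:q edges: (5,1,e)
final:
nodes: 0:q, 1:q, 2:p, 3:q, 5:p, 9:q
edges: (5,1,e)


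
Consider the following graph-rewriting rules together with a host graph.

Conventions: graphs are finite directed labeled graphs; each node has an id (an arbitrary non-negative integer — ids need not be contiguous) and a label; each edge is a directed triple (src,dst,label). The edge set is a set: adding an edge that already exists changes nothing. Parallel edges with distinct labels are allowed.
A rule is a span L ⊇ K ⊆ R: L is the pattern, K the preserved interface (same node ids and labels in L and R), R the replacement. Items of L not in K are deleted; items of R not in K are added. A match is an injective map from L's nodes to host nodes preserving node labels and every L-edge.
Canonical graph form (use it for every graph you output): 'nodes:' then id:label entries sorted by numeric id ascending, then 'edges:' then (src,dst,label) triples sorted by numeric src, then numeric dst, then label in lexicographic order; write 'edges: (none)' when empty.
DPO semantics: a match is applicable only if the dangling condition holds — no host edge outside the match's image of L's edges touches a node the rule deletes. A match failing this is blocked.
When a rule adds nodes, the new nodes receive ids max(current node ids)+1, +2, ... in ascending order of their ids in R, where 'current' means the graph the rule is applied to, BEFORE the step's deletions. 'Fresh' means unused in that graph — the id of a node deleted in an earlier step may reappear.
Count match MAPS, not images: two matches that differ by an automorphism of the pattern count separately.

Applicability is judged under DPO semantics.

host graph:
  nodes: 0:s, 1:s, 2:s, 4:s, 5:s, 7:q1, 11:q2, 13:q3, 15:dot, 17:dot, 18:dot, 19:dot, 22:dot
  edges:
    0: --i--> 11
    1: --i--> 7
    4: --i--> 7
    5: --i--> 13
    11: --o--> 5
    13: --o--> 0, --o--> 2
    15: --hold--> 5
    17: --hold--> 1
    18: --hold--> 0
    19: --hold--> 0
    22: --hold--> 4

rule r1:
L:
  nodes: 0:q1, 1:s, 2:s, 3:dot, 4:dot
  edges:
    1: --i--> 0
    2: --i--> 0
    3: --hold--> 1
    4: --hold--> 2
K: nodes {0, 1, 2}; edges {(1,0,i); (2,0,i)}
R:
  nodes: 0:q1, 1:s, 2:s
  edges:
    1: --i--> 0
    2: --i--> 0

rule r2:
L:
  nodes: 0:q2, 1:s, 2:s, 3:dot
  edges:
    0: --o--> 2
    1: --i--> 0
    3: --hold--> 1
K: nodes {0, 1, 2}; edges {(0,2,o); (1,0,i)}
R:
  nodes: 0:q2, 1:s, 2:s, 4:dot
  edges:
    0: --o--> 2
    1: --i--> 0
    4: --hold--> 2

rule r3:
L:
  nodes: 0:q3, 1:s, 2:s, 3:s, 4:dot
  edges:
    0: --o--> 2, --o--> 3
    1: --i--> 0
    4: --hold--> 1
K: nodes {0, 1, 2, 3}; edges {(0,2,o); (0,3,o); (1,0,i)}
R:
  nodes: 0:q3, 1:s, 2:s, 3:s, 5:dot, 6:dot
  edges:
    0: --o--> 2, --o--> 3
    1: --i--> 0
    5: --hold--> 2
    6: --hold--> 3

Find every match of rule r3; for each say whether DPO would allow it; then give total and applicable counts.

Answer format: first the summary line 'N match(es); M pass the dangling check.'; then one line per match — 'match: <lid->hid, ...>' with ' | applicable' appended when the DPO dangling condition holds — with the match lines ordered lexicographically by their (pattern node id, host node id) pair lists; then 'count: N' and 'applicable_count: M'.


2 match(es); 2 pass the dangling check.
match: 0->13, 1->5, 2->0, 3->2, 4->15 | applicable
match: 0->13, 1->5, 2->2, 3->0, 4->15 | applicable
count: 2
applicable_count: 2


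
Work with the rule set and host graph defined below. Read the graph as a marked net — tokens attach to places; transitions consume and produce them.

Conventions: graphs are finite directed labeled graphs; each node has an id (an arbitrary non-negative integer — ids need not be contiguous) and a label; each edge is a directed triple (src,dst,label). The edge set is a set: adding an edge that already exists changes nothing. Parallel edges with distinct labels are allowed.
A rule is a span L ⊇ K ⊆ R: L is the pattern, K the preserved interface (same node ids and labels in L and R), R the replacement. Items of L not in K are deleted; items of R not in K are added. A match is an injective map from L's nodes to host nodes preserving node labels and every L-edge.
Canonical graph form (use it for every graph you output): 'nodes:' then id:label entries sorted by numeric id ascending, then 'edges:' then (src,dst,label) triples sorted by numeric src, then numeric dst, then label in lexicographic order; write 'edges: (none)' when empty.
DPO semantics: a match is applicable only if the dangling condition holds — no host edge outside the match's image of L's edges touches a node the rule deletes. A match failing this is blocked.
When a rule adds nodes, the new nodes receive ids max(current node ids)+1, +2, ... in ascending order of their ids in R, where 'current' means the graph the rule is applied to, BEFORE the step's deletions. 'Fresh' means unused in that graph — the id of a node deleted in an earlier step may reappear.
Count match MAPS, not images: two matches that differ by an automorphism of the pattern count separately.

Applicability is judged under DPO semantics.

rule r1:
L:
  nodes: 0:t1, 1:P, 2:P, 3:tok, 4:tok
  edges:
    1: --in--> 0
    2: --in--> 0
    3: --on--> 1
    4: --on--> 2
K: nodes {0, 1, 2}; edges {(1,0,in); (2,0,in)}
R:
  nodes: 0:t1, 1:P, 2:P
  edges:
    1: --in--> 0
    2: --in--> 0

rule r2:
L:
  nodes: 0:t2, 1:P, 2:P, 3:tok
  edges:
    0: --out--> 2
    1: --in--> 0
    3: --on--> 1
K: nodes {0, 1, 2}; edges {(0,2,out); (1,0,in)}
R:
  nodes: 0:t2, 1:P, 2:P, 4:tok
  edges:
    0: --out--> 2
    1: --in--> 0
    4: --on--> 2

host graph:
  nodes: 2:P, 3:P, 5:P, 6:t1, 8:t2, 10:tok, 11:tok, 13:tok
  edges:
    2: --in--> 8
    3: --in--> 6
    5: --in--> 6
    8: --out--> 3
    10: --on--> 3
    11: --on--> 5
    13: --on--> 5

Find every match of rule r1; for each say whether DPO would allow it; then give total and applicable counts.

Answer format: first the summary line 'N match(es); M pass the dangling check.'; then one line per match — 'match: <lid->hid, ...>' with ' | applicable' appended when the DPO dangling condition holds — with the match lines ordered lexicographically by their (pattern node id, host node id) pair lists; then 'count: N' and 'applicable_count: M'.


4 match(es); 4 pass the dangling check.
match: 0->6, 1->3, 2->5, 3->10, 4->11 | applicable
match: 0->6, 1->3, 2->5, 3->10, 4->13 | applicable
match: 0->6, 1->5, 2->3, 3->11, 4->10 | applicable
match: 0->6, 1->5, 2->3, 3->13, 4->10 | applicable
count: 4
applicable_count: 4


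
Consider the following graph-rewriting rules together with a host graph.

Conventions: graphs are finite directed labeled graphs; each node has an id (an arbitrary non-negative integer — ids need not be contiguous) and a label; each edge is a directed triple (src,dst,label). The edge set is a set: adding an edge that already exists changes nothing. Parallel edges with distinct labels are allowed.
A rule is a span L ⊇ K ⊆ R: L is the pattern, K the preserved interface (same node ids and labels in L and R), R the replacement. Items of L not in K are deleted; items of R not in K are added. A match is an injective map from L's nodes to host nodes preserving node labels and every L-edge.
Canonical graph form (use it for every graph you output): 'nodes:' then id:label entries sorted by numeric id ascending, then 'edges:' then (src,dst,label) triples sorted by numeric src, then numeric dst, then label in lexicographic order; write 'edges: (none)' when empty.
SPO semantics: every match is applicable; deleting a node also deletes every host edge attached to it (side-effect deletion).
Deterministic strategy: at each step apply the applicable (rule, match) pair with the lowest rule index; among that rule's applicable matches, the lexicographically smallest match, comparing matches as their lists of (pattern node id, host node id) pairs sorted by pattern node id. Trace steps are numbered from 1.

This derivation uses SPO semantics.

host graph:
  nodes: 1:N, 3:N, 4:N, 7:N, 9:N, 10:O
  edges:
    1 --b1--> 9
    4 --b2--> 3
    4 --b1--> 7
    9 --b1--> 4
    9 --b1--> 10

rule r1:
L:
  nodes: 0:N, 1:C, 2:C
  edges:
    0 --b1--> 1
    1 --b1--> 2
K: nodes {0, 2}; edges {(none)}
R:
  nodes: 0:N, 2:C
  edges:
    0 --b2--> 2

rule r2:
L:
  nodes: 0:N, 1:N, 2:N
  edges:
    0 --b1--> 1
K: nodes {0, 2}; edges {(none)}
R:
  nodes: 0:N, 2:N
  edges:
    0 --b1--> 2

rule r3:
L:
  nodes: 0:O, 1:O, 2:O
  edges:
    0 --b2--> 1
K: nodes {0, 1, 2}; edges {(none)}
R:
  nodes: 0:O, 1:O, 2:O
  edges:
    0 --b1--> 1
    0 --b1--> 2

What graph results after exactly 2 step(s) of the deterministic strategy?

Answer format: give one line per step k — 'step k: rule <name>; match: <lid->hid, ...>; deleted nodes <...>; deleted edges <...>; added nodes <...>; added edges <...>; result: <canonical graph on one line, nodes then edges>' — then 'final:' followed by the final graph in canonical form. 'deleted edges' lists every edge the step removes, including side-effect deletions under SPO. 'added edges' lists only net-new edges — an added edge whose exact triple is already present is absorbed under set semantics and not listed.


step 1: rule r2; match: 0->1, 1->9, 2->3; deleted nodes 9; deleted edges (1,9,b1); (9,4,b1); (9,10,b1); added nodes (none); added edges (1,3,b1); result: nodes: 1:N, 3:N, 4:N, 7:N, 10:O edges: (1,3,b1); (4,3,b2); (4,7,b1)
step 2: rule r2; match: 0->1, 1->3, 2->4; deleted nodes 3; deleted edges (1,3,b1); (4,3,b2); added nodes (none); added edges (1,4,b1); result: nodes: 1:N, 4:N, 7:N, 10:O edges: (1,4,b1); (4,7,b1)
final:
nodes: 1:N, 4:N, 7:N, 10:O
edges: (1,4,b1); (4,7,b1)


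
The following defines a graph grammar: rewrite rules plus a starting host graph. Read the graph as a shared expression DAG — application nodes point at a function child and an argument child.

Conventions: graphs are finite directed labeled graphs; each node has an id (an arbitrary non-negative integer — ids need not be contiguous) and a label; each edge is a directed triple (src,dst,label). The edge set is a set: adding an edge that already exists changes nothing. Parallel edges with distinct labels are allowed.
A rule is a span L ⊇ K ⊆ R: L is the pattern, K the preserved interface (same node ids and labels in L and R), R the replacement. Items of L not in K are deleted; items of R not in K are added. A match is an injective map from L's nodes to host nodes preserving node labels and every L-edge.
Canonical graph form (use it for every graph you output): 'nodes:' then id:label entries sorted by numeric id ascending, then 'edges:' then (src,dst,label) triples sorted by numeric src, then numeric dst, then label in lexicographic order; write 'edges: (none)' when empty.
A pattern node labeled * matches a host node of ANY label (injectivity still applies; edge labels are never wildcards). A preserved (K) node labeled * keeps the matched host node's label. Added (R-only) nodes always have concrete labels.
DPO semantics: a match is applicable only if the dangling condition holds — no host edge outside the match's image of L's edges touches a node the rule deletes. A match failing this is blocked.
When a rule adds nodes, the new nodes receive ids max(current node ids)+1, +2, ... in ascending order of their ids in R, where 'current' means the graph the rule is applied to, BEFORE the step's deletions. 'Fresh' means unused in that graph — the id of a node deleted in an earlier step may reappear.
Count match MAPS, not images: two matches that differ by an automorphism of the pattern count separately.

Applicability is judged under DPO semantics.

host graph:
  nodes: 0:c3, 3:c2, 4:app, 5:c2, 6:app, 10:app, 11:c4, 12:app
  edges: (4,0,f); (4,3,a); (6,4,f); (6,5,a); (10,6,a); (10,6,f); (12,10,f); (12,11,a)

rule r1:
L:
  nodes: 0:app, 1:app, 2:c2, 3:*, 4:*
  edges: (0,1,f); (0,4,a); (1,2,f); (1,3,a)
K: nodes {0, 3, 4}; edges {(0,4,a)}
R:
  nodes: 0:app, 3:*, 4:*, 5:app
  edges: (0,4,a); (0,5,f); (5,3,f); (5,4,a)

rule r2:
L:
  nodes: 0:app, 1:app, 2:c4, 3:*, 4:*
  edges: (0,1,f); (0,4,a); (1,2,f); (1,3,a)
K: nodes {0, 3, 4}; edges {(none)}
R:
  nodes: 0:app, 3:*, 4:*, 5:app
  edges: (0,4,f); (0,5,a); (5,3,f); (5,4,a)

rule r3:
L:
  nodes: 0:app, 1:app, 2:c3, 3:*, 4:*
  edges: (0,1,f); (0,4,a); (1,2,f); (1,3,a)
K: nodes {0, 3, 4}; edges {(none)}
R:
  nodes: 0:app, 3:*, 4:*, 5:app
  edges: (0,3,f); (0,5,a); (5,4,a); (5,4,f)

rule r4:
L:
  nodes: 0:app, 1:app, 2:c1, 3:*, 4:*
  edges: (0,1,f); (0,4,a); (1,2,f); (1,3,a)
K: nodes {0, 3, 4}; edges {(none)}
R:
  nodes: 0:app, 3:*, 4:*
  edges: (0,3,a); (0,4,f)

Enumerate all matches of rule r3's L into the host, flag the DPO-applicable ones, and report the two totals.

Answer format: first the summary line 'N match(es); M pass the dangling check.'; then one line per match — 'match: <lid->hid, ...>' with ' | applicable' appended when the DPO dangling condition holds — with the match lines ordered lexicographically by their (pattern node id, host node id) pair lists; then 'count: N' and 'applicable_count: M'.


1 match(es); 1 pass the dangling check.
match: 0->6, 1->4, 2->0, 3->3, 4->5 | applicable
count: 1
applicable_count: 1


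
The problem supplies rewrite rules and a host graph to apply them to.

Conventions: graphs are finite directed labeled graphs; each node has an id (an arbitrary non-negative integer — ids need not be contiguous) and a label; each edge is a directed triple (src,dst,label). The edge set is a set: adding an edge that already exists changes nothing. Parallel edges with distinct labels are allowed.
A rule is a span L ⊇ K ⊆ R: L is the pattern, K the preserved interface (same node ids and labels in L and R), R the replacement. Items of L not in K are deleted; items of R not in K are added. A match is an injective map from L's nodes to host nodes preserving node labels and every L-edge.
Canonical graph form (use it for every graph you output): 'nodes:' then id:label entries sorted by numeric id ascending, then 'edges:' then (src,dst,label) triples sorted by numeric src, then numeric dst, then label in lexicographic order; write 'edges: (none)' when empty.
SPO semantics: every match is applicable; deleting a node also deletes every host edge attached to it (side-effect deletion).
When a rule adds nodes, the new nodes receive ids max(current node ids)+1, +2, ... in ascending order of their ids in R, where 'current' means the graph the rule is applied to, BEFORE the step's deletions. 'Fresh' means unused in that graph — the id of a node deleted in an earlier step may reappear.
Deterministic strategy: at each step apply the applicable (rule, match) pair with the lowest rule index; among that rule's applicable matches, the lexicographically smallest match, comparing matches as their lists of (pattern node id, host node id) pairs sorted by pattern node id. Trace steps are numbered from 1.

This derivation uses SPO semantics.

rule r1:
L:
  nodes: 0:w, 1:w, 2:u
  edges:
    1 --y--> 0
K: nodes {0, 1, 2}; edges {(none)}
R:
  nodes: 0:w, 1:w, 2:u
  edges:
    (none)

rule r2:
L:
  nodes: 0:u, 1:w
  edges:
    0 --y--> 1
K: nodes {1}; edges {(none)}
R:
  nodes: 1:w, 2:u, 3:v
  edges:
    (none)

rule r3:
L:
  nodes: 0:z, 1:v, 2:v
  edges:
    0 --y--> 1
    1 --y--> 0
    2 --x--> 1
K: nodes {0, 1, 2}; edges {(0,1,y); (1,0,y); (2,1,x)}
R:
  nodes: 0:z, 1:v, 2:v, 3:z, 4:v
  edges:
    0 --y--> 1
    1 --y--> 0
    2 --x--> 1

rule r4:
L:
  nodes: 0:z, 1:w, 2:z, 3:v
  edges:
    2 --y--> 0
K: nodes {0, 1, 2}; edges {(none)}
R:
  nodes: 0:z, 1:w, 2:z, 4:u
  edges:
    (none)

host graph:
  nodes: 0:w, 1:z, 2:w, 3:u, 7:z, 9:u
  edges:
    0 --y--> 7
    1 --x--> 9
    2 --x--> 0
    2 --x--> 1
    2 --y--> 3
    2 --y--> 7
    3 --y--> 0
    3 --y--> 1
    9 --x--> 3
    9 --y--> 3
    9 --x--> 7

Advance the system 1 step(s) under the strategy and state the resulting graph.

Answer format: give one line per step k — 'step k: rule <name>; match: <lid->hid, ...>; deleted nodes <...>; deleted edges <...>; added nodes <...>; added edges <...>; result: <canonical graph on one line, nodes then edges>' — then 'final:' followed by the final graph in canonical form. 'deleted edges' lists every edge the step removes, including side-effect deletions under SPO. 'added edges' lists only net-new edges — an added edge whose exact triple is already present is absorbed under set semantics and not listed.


step 1: rule r2; match: 0->3, 1->0; deleted nodes 3; deleted edges (2,3,y); (3,0,y); (3,1,y); (9,3,x); (9,3,y); added nodes 10, 11; added edges (none); result: nodes: 0:w, 1:z, 2:w, 7:z, 9:u, 10:u, 11:v edges: (0,7,y); (1,9,x); (2,0,x); (2,1,x); (2,7,y); (9,7,x)
final:
nodes: 0:w, 1:z, 2:w, 7:z, 9:u, 10:u, 11:v
edges: (0,7,y); (1,9,x); (2,0,x); (2,1,x); (2,7,y); (9,7,x)


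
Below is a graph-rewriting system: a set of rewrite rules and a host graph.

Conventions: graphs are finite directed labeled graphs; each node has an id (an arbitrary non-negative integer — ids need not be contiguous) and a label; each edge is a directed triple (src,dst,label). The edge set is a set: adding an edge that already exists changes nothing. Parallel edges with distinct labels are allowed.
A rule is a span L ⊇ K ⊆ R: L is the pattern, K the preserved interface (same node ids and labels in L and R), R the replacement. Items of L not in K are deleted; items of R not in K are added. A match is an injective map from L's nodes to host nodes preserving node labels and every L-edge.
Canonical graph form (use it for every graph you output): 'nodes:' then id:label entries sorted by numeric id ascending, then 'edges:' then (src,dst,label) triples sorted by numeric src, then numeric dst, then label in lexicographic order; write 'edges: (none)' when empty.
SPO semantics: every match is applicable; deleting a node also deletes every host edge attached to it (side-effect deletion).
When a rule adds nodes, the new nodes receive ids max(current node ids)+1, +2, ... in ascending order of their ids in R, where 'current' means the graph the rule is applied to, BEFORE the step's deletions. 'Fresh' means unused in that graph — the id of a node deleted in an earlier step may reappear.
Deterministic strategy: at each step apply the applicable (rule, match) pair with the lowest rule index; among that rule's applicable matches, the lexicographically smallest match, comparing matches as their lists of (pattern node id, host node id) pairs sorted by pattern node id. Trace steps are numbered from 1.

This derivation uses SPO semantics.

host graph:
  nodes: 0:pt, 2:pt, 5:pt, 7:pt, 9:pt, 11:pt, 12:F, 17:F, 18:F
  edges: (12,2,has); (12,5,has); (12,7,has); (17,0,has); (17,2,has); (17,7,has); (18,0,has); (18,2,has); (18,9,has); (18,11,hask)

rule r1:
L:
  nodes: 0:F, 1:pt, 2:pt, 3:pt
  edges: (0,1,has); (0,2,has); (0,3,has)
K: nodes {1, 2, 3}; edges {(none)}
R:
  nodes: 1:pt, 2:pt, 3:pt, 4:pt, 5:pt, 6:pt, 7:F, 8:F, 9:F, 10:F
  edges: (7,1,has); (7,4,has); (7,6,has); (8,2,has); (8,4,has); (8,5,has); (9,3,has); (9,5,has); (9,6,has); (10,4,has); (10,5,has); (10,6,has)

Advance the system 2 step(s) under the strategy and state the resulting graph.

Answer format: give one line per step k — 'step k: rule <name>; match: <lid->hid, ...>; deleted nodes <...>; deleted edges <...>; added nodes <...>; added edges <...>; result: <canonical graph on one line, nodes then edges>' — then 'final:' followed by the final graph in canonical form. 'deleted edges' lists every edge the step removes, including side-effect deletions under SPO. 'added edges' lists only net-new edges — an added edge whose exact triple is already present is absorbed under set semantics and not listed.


step 1: rule r1; match: 0->12, 1->2, 2->5, 3->7; deleted nodes 12; deleted edges (12,2,has); (12,5,has); (12,7,has); added nodes 19, 20, 21, 22, 23, 24, 25; added edges (22,2,has); (22,19,has); (22,21,has); (23,5,has); (23,19,has); (23,20,has); (24,7,has); (24,20,has); (24,21,has); (25,19,has); (25,20,has); (25,21,has); result: nodes: 0:pt, 2:pt, 5:pt, 7:pt, 9:pt, 11:pt, 17:F, 18:F, 19:pt, 20:pt, 21:pt, 22:F, 23:F, 24:F, 25:F edges: (17,0,has); (17,2,has); (17,7,has); (18,0,has); (18,2,has); (18,9,has); (18,11,hask); (22,2,has); (22,19,has); (22,21,has); (23,5,has); (23,19,has); (23,20,has); (24,7,has); (24,20,has); (24,21,has); (25,19,has); (25,20,has); (25,21,has)
step 2: rule r1; match: 0->17, 1->0, 2->2, 3->7; deleted nodes 17; deleted edges (17,0,has); (17,2,has); (17,7,has); added nodes 26, 27, 28, 29, 30, 31, 32; added edges (29,0,has); (29,26,has); (29,28,has); (30,2,has); (30,26,has); (30,27,has); (31,7,has); (31,27,has); (31,28,has); (32,26,has); (32,27,has); (32,28,has); result: nodes: 0:pt, 2:pt, 5:pt, 7:pt, 9:pt, 11:pt, 18:F, 19:pt, 20:pt, 21:pt, 22:F, 23:F, 24:F, 25:F, 26:pt, 27:pt, 28:pt, 29:F, 30:F, 31:F, 32:F edges: (18,0,has); (18,2,has); (18,9,has); (18,11,hask); (22,2,has); (22,19,has); (22,21,has); (23,5,has); (23,19,has); (23,20,has); (24,7,has); (24,20,has); (24,21,has); (25,19,has); (25,20,has); (25,21,has); (29,0,has); (29,26,has); (29,28,has); (30,2,has); (30,26,has); (30,27,has); (31,7,has); (31,27,has); (31,28,has); (32,26,has); (32,27,has); (32,28,has)
final:
nodes: 0:pt, 2:pt, 5:pt, 7:pt, 9:pt, 11:pt, 18:F, 19:pt, 20:pt, 21:pt, 22:F, 23:F, 24:F, 25:F, 26:pt, 27:pt, 28:pt, 29:F, 30:F, 31:F, 32:F
edges: (18,0,has); (18,2,has); (18,9,has); (18,11,hask); (22,2,has); (22,19,has); (22,21,has); (23,5,has); (23,19,has); (23,20,has); (24,7,has); (24,20,has); (24,21,has); (25,19,has); (25,20,has); (25,21,has); (29,0,has); (29,26,has); (29,28,has); (30,2,has); (30,26,has); (30,27,has); (31,7,has); (31,27,has); (31,28,has); (32,26,has); (32,27,has); (32,28,has)


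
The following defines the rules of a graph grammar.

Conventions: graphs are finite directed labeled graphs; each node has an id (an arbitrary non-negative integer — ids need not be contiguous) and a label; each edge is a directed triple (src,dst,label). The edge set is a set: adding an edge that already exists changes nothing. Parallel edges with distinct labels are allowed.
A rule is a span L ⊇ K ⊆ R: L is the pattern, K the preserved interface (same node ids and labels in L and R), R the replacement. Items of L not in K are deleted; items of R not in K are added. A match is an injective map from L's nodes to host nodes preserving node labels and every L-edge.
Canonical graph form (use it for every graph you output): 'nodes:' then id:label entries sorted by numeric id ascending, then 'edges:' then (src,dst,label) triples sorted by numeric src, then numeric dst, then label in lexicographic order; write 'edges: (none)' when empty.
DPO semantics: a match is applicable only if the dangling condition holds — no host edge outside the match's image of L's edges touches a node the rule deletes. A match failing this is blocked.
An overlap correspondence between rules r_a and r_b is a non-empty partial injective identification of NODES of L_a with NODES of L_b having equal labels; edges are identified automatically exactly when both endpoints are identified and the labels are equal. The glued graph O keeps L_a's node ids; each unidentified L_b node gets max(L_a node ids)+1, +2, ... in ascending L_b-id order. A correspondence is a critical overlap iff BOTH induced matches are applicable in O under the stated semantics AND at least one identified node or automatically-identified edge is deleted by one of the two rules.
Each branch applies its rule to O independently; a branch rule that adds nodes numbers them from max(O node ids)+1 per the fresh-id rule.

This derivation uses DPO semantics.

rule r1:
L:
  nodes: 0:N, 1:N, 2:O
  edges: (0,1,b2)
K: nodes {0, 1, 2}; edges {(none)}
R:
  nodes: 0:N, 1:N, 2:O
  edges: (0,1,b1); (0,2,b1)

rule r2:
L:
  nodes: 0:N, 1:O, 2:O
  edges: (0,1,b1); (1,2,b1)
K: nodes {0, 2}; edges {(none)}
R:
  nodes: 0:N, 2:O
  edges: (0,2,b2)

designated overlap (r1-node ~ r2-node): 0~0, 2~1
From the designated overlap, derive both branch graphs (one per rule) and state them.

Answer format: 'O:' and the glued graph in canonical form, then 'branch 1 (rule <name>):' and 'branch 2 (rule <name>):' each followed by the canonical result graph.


O:
nodes: 0:N, 1:N, 2:O, 3:O
edges: (0,1,b2); (0,2,b1); (2,3,b1)
branch 1 (rule r1):
nodes: 0:N, 1:N, 2:O, 3:O
edges: (0,1,b1); (0,2,b1); (2,3,b1)
branch 2 (rule r2):
nodes: 0:N, 1:N, 3:O
edges: (0,1,b2); (0,3,b2)


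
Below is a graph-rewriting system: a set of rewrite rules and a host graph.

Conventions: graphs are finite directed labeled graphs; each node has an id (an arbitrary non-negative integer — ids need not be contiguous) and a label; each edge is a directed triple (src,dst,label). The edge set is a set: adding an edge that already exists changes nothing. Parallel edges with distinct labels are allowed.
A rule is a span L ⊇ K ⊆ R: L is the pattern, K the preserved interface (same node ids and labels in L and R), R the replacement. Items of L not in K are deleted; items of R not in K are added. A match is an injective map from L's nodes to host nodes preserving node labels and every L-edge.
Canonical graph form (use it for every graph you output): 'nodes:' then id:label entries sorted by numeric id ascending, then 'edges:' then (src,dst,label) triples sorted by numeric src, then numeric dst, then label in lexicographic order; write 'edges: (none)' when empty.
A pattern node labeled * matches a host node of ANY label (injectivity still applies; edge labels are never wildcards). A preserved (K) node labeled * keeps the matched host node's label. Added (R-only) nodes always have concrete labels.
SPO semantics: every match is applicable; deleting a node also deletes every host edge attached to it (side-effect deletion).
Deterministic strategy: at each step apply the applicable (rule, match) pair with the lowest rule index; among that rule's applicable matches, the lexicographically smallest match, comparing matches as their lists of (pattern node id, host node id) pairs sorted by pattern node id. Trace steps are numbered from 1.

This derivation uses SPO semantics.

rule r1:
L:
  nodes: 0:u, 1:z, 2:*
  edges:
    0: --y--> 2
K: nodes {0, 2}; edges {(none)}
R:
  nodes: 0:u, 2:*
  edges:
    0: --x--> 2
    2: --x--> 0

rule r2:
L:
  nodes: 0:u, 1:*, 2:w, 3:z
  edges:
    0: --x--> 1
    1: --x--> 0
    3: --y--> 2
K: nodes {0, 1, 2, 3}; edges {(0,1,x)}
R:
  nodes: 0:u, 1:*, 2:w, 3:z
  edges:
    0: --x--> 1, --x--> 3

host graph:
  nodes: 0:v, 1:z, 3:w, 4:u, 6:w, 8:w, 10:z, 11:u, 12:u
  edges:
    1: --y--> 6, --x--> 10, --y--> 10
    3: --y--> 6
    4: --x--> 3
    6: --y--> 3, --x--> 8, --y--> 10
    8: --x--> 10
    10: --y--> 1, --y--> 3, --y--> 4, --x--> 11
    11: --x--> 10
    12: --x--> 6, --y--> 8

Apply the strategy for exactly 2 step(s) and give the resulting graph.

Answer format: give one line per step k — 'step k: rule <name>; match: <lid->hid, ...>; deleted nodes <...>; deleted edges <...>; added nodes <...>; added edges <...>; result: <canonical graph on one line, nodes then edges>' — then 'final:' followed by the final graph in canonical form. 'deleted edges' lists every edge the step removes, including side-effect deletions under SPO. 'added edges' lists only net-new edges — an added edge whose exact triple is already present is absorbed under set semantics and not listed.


step 1: rule r1; match: 0->12, 1->1, 2->8; deleted nodes 1; deleted edges (1,6,y); (1,10,x); (1,10,y); (10,1,y); (12,8,y); added nodes (none); added edges (8,12,x); (12,8,x); result: nodes: 0:v, 3:w, 4:u, 6:w, 8:w, 10:z, 11:u, 12:u edges: (3,6,y); (4,3,x); (6,3,y); (6,8,x); (6,10,y); (8,10,x); (8,12,x); (10,3,y); (10,4,y); (10,11,x); (11,10,x); (12,6,x); (12,8,x)
step 2: rule r2; match: 0->12, 1->8, 2->3, 3->10; deleted nodes (none); deleted edges (8,12,x); (10,3,y); added nodes (none); added edges (12,10,x); result: nodes: 0:v, 3:w, 4:u, 6:w, 8:w, 10:z, 11:u, 12:u edges: (3,6,y); (4,3,x); (6,3,y); (6,8,x); (6,10,y); (8,10,x); (10,4,y); (10,11,x); (11,10,x); (12,6,x); (12,8,x); (12,10,x)
final:
nodes: 0:v, 3:w, 4:u, 6:w, 8:w, 10:z, 11:u, 12:u
edges: (3,6,y); (4,3,x); (6,3,y); (6,8,x); (6,10,y); (8,10,x); (10,4,y); (10,11,x); (11,10,x); (12,6,x); (12,8,x); (12,10,x)


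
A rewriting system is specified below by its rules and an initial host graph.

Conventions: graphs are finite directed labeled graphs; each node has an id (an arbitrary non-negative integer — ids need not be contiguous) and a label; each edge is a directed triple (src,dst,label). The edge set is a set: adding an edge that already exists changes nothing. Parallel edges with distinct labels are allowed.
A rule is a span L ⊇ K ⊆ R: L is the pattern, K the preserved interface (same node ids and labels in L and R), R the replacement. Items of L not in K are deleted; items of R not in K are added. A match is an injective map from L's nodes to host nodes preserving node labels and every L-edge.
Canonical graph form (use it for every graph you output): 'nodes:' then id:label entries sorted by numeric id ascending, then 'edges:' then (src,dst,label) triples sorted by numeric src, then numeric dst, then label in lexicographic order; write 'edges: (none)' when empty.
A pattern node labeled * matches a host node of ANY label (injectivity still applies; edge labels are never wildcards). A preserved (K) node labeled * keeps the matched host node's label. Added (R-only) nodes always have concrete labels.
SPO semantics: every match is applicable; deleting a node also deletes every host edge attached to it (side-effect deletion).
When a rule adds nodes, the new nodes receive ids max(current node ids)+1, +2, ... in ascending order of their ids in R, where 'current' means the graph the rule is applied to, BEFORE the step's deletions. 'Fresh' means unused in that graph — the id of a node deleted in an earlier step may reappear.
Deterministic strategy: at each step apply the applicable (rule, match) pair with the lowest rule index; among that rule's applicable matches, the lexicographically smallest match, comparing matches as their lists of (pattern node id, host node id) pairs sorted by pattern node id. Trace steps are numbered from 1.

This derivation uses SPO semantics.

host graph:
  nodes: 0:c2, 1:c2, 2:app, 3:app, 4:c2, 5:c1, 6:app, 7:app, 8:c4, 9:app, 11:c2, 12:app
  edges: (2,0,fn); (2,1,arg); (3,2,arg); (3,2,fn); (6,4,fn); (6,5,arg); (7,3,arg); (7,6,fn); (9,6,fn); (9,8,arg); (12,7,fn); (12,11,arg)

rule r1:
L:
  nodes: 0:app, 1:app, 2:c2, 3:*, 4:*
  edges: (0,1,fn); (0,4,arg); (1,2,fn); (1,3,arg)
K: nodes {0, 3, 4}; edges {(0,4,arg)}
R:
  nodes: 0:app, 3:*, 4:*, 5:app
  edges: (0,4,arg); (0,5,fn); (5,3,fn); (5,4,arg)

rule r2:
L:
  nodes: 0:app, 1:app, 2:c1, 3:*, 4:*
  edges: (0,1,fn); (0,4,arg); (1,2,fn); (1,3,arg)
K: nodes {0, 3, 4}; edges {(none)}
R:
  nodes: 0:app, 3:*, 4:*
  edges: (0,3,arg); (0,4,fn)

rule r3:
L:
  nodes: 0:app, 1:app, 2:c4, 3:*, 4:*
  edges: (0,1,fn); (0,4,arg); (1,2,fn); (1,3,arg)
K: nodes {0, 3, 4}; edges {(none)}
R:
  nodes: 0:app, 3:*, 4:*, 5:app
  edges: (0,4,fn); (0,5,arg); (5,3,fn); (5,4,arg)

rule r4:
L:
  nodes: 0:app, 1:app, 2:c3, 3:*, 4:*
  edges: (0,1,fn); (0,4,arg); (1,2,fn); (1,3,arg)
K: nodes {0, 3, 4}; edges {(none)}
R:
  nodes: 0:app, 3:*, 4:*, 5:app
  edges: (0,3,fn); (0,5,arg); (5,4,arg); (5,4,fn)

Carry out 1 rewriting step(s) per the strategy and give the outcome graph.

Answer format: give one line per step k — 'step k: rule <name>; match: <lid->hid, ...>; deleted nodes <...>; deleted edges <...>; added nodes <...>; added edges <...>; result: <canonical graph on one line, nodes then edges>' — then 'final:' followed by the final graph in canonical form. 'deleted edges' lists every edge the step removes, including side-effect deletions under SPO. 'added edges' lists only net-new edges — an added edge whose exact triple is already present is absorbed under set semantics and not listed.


step 1: rule r1; match: 0->7, 1->6, 2->4, 3->5, 4->3; deleted nodes 4, 6; deleted edges (6,4,fn); (6,5,arg); (7,6,fn); (9,6,fn); added nodes 13; added edges (7,13,fn); (13,3,arg); (13,5,fn); result: nodes: 0:c2, 1:c2, 2:app, 3:app, 5:c1, 7:app, 8:c4, 9:app, 11:c2, 12:app, 13:app edges: (2,0,fn); (2,1,arg); (3,2,arg); (3,2,fn); (7,3,arg); (7,13,fn); (9,8,arg); (12,7,fn); (12,11,arg); (13,3,arg); (13,5,fn)
final:
nodes: 0:c2, 1:c2, 2:app, 3:app, 5:c1, 7:app, 8:c4, 9:app, 11:c2, 12:app, 13:app
edges: (2,0,fn); (2,1,arg); (3,2,arg); (3,2,fn); (7,3,arg); (7,13,fn); (9,8,arg); (12,7,fn); (12,11,arg); (13,3,arg); (13,5,fn)


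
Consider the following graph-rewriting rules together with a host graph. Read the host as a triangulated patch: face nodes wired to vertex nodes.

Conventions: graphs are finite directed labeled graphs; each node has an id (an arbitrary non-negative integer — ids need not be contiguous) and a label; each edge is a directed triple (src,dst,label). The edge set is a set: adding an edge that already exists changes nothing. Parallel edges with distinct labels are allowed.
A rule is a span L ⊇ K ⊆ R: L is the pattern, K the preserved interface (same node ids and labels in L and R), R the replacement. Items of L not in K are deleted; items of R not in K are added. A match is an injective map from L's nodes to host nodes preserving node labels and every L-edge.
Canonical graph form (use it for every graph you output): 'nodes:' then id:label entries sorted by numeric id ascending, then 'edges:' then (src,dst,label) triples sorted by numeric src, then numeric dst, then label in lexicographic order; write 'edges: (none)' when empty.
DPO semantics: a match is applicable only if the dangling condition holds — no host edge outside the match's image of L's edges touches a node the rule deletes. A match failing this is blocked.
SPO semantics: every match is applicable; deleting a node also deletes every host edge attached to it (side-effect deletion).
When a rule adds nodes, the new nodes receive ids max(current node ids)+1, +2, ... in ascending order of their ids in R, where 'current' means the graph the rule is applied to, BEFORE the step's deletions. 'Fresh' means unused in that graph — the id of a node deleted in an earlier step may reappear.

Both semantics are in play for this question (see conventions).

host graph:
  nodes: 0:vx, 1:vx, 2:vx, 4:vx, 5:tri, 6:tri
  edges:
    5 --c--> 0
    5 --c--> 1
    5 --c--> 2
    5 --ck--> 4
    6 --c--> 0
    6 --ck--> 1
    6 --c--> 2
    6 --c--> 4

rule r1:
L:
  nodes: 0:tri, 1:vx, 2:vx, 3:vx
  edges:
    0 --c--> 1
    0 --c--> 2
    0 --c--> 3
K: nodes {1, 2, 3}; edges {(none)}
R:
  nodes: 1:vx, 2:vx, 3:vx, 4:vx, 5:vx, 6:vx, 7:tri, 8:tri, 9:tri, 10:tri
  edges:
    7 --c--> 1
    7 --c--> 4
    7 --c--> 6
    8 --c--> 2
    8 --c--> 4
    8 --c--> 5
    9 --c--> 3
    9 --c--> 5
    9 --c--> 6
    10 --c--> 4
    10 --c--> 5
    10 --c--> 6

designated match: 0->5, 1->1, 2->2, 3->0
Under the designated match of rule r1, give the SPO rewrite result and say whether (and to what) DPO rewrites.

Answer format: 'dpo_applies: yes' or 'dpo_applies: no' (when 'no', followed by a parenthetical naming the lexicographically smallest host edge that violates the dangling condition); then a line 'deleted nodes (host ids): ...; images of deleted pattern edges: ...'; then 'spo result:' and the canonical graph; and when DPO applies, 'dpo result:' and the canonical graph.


dpo_applies: no
(the rule deletes node 5, which keeps host edge (5,4,ck) outside the match image — the dangling condition fails, DPO blocks; SPO proceeds and side-deletes such edges)
deleted nodes (host ids): 5; images of deleted pattern edges: (5,0,c); (5,1,c); (5,2,c)
spo result:
nodes: 0:vx, 1:vx, 2:vx, 4:vx, 6:tri, 7:vx, 8:vx, 9:vx, 10:tri, 11:tri, 12:tri, 13:tri
edges: (6,0,c); (6,1,ck); (6,2,c); (6,4,c); (10,1,c); (10,7,c); (10,9,c); (11,2,c); (11,7,c); (11,8,c); (12,0,c); (12,8,c); (12,9,c); (13,7,c); (13,8,c); (13,9,c)


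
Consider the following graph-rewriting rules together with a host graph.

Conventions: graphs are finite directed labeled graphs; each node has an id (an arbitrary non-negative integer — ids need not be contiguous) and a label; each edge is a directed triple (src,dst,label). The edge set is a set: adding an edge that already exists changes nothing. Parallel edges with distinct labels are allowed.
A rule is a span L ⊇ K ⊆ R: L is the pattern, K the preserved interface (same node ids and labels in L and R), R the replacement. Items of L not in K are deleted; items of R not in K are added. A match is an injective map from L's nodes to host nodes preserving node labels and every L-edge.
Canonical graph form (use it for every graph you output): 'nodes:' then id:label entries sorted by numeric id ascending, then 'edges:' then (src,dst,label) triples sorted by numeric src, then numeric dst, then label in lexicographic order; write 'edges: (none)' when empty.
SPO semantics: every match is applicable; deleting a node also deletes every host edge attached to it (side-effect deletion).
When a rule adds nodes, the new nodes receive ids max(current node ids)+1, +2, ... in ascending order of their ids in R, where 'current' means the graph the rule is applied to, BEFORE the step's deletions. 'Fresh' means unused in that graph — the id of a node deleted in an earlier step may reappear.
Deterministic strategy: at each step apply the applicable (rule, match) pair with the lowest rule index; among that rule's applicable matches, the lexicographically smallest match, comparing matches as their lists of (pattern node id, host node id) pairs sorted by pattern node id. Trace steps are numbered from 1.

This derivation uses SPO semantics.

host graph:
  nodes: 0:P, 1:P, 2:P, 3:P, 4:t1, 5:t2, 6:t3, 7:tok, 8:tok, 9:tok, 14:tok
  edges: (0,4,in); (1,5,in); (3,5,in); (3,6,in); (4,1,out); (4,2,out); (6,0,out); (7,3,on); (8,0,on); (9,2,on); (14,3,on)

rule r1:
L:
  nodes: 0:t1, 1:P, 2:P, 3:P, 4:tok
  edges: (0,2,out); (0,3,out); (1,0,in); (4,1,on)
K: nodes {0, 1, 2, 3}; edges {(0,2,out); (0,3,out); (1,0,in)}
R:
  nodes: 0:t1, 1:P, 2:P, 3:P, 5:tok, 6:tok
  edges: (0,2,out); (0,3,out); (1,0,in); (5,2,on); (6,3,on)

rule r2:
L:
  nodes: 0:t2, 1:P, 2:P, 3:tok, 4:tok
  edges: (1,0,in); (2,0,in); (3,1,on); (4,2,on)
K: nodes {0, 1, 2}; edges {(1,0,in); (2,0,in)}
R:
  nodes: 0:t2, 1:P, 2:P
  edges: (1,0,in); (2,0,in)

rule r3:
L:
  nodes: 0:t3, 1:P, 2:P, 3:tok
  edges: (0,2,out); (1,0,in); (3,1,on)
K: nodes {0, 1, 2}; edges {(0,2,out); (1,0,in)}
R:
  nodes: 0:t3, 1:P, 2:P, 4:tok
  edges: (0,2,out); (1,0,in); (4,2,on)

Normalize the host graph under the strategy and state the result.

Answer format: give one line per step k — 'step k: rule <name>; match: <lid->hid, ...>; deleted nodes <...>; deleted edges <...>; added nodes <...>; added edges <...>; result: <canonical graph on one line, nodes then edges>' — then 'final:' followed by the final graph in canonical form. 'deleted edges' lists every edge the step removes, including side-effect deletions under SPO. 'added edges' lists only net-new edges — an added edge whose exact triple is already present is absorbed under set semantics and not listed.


step 1: rule r1; match: 0->4, 1->0, 2->1, 3->2, 4->8; deleted nodes 8; deleted edges (8,0,on); added nodes 15, 16; added edges (15,1,on); (16,2,on); result: nodes: 0:P, 1:P, 2:P, 3:P, 4:t1, 5:t2, 6:t3, 7:tok, 9:tok, 14:tok, 15:tok, 16:tok edges: (0,4,in); (1,5,in); (3,5,in); (3,6,in); (4,1,out); (4,2,out); (6,0,out); (7,3,on); (9,2,on); (14,3,on); (15,1,on); (16,2,on)
step 2: rule r2; match: 0->5, 1->1, 2->3, 3->15, 4->7; deleted nodes 7, 15; deleted edges (7,3,on); (15,1,on); added nodes (none); added edges (none); result: nodes: 0:P, 1:P, 2:P, 3:P, 4:t1, 5:t2, 6:t3, 9:tok, 14:tok, 16:tok edges: (0,4,in); (1,5,in); (3,5,in); (3,6,in); (4,1,out); (4,2,out); (6,0,out); (9,2,on); (14,3,on); (16,2,on)
step 3: rule r3; match: 0->6, 1->3, 2->0, 3->14; deleted nodes 14; deleted edges (14,3,on); added nodes 17; added edges (17,0,on); result: nodes: 0:P, 1:P, 2:P, 3:P, 4:t1, 5:t2, 6:t3, 9:tok, 16:tok, 17:tok edges: (0,4,in); (1,5,in); (3,5,in); (3,6,in); (4,1,out); (4,2,out); (6,0,out); (9,2,on); (16,2,on); (17,0,on)
step 4: rule r1; match: 0->4, 1->0, 2->1, 3->2, 4->17; deleted nodes 17; deleted edges (17,0,on); added nodes 18, 19; added edges (18,1,on); (19,2,on); result: nodes: 0:P, 1:P, 2:P, 3:P, 4:t1, 5:t2, 6:t3, 9:tok, 16:tok, 18:tok, 19:tok edges: (0,4,in); (1,5,in); (3,5,in); (3,6,in); (4,1,out); (4,2,out); (6,0,out); (9,2,on); (16,2,on); (18,1,on); (19,2,on)
final:
nodes: 0:P, 1:P, 2:P, 3:P, 4:t1, 5:t2, 6:t3, 9:tok, 16:tok, 18:tok, 19:tok
edges: (0,4,in); (1,5,in); (3,5,in); (3,6,in); (4,1,out); (4,2,out); (6,0,out); (9,2,on); (16,2,on); (18,1,on); (19,2,on)
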